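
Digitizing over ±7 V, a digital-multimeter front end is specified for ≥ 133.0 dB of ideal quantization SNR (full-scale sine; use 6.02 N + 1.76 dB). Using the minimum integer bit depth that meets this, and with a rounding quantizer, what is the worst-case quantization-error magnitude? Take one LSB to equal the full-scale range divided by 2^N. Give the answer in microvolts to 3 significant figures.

Full-scale range = 7 V − (-7 V) = 14 V.
N ≥ (133.0 − 1.76)/6.02 = 21.801 → N_min = 22.
One LSB is 14 V / 4194304 = 3.3379 µV.
|e|_max = LSB/2 = 1.67 µV.

1.67 µV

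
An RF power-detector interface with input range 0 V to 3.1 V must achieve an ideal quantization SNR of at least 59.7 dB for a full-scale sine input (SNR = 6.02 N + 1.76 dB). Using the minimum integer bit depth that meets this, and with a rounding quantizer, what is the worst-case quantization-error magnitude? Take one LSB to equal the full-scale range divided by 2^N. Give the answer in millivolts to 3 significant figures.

1.51 mV

Span = 3.1 V.
6.02 N + 1.76 ≥ 59.7 gives N ≥ 9.625, so the minimum integer is 10.
LSB = 3.1 V ÷ 2^10 = 3.1/1024 V = 3.0273 mV.
Max error for round-to-nearest is LSB/2 = 1.51 mV.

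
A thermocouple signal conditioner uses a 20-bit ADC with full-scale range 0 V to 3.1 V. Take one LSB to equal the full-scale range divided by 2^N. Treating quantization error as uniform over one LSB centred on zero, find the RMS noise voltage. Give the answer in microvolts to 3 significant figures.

Span = 3.1 V.
LSB = 3.1 V / 2^20 = 2.9564 µV.
RMS of a uniform error over width LSB is LSB/√12 = 0.853 µV.

0.853 µV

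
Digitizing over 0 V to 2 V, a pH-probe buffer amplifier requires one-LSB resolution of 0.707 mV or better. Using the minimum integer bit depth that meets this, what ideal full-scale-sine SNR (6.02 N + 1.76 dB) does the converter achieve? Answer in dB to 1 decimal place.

74.0 dB

Full-scale range = 2 V.
2 V / 0.707 mV = 2829. Since 2^11 = 2048 and 2^12 = 4096, N = 12.
Ideal SNR at N = 12: 6.02·12 + 1.76 = 74.0 dB.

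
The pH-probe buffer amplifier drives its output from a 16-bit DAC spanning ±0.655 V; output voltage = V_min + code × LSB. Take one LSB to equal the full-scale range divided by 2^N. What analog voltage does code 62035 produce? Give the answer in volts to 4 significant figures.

Range = 0.655 − (-0.655) = 1.31 V. LSB = 1.31 V / 2^16.
Output = V_min + (62035/65536) × range = -0.655 + 0.946579 × 1.31 V
      = -0.655 V + 1.24002 V = 0.585018 V.

0.5850 V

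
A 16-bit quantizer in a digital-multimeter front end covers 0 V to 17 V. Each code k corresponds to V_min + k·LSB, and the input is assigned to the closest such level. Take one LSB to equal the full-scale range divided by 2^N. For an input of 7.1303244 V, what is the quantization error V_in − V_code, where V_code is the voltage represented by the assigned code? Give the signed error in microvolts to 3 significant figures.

−46.7 µV

Range is 17 V. LSB = 17 V / 2^16 ≈ 259.4 µV.
(7.1303244 − (0)) / LSB = 7.1303244 × 65536/17 = 27487.8200. Nearest integer: k = 27488.
Reconstructed level: 0 + 27488 × 17/65536 V = 7.1303710938 V.
e = 7.1303244 − (7.1303710938) = −46.7 µV.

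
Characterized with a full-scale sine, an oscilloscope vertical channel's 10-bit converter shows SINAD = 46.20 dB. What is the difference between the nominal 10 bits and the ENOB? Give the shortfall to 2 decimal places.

ENOB = (SINAD − 1.76)/6.02 = (46.20 − 1.76)/6.02 = 7.3821 bits.
10 − 7.3821 = 2.62 bits below nominal.

2.62 bits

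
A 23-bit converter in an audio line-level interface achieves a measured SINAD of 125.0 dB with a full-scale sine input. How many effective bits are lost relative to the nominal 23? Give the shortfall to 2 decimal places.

2.53 bits

ENOB = (SINAD − 1.76)/6.02 = (125.0 − 1.76)/6.02 = 20.4718 bits.
Shortfall = 23 − 20.4718 = 2.5282 bits.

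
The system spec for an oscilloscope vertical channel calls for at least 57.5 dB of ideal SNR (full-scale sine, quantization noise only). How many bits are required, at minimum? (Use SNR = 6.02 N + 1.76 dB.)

Solving 6.02 N ≥ 57.5 − 1.76: N ≥ 9.259. Round up → N = 10.

10 bits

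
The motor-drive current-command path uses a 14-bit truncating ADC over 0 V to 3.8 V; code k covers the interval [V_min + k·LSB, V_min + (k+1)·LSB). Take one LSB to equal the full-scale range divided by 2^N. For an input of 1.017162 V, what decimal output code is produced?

Range is 3.8 V. LSB = 3.8 V / 2^14 ≈ 231.9 µV.
code = ⌊(V_in − V_min)/LSB⌋ = ⌊(V_in − V_min) × 2^14 / range⌋
     = ⌊(1.017162 − (0)) × 16384 / 3.8⌋ = ⌊1.017162 × 16384/3.8⌋
     = ⌊4385.574⌋ = 4385.

4385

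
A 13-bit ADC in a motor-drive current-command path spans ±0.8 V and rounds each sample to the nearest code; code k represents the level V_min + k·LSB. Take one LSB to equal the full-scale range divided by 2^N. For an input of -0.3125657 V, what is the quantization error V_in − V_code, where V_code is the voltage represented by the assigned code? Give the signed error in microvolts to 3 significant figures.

−65.7 µV

Span: 0.8 V − (-0.8 V) = 1.6 V. LSB = 1.6 V / 2^13 ≈ 195.3 µV.
(V_in − V_min)/LSB = (-0.3125657 − (-0.8)) × 8192/1.6 = 2495.6636 → nearest code k = 2496.
V_code = V_min + k × range/2^13 = -0.8 + 2496 × 1.6/8192 = -0.3125000000 V.
e = -0.3125657 − (-0.3125000000) = −65.7 µV.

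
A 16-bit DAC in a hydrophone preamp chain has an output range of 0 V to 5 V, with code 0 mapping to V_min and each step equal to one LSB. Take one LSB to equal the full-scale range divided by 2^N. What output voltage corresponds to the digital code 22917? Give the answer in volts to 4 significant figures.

1.748 V

Full-scale range = 5 V. LSB = 5 V / 2^16.
Output = V_min + (22917/65536) × range = 0 + 0.349686 × 5 V
      = 0 V + 1.74843 V = 1.74843 V.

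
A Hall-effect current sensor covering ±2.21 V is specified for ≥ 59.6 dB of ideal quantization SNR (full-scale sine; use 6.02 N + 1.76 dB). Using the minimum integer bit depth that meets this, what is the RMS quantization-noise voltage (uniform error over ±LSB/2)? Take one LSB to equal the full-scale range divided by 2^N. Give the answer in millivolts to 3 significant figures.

1.25 mV

Full-scale range = 2.21 V − (-2.21 V) = 4.42 V.
6.02 N + 1.76 ≥ 59.6 gives N ≥ 9.608, so the minimum integer is 10.
LSB = 4.42 V ÷ 2^10 = 4.42/1024 V = 4.3164 mV.
σ_q = LSB/√12 = 4.3164 mV/3.4641 = 1.25 mV.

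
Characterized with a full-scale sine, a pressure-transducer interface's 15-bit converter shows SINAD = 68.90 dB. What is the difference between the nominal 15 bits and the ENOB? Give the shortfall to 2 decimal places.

3.85 bits

ENOB = (SINAD − 1.76)/6.02 = (68.90 − 1.76)/6.02 = 11.1528 bits.
Shortfall = 15 − 11.1528 = 3.8472 bits.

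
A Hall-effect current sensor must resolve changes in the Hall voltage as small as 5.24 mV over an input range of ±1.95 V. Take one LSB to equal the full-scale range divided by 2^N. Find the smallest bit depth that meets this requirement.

10 bits

Range = 1.95 − (-1.95) = 3.9 V.
Levels needed ≥ 3.9/5.24 mV = 744.3. 2^10 = 1024 suffices, so N_min = 10.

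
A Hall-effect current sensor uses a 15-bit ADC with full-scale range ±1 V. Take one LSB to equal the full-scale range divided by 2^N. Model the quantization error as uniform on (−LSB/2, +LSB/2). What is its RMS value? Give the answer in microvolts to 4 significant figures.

The full-scale span is 1 − (-1) = 2 V.
Step size = 2/32768 V = 61.0352 µV.
V_rms = LSB/√12 = 61.0352 µV / √12 = 17.62 µV.

17.62 µV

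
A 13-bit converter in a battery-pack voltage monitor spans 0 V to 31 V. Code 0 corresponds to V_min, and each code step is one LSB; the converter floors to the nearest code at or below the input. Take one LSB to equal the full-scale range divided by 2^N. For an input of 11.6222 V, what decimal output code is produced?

3071

Span = 31 V. LSB = 31 V / 2^13 ≈ 3.784 mV.
(V_in − V_min) × 2^13/range = (11.6222 − (0)) × 8192/31 = 3071.260.
Floor → code = 3071.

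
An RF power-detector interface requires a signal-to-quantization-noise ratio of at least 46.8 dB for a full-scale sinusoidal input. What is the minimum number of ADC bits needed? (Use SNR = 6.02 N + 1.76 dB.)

Required N = ⌈(46.8 − 1.76)/6.02⌉ = ⌈7.482⌉ = 8.

8 bits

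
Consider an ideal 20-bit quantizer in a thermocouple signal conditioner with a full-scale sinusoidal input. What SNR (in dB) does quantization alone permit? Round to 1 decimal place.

SNR = 6.02·20 + 1.76 = 122.16 dB.

122.2 dB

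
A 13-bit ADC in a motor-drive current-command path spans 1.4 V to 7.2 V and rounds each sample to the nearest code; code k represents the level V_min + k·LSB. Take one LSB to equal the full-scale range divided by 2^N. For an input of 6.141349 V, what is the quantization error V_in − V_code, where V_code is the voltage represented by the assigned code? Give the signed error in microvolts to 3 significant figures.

Span: 7.2 V − (1.4 V) = 5.8 V. LSB = 5.8 V / 2^13 ≈ 0.7080 mV.
(6.141349 − (1.4)) / LSB = 4.741349 × 8192/5.8 = 6696.7467. Nearest integer: k = 6697.
V_code = 1.4 + (6697/8192) × 5.8 = 6.141528320 V.
V_in − V_code = 6.141349 − (6.141528320) = −179 µV.

−179 µV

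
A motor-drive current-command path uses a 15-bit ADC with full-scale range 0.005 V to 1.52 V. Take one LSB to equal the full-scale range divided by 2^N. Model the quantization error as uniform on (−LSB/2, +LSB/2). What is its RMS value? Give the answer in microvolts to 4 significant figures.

13.35 µV

Range = 1.52 − (0.005) = 1.515 V.
LSB = 1.515 V ÷ 2^15 = 1.515/32768 V = 46.2341 µV.
σ_q = LSB/√12 = 46.2341 µV/3.4641 = 13.35 µV.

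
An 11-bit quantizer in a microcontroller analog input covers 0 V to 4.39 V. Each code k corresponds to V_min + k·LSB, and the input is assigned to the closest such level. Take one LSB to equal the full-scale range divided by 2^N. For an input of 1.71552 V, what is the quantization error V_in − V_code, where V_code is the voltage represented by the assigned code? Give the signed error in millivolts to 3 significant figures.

+0.676 mV

Full-scale range = 4.39 V. LSB = 4.39 V / 2^11 ≈ 2.144 mV.
(1.71552 − (0)) / LSB = 1.71552 × 2048/4.39 = 800.3155. Nearest integer: k = 800.
Reconstructed level: 0 + 800 × 4.39/2048 V = 1.714843750 V.
Error = V_in − V_code = 1.71552 − (1.714843750) = +0.676 mV.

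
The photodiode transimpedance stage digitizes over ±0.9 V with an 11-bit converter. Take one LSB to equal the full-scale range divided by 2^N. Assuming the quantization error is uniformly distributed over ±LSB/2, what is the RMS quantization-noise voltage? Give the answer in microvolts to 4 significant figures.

Range = 0.9 − (-0.9) = 1.8 V.
LSB = 1.8 V ÷ 2^11 = 1.8/2048 V = 0.878906 mV.
σ_q = LSB/√12 = 0.878906 mV/3.4641 = 253.7 µV.

253.7 µV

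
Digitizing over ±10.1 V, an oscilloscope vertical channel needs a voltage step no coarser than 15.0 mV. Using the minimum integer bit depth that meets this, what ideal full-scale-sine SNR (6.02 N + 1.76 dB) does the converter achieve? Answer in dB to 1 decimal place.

68.0 dB

Range = 10.1 − (-10.1) = 20.2 V.
Required number of levels: 20.2/15.0 mV = 1346.7; smallest N with 2^N ≥ that is 11.
SNR = 6.02 × 11 + 1.76 = 67.98 dB.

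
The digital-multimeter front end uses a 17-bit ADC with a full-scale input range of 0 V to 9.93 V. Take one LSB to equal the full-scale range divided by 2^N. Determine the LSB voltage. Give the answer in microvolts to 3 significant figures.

Range is 9.93 V.
There are 2^17 = 131072 steps.
LSB = 9.93 V / 2^17 = 75.8 µV.

75.8 µV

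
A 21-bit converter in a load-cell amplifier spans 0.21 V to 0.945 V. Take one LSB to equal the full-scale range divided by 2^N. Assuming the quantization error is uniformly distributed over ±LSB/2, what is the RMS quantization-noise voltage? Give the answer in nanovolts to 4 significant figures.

The full-scale span is 0.945 − (0.21) = 0.735 V.
Step size = 0.735/2097152 V = 350.475 nV.
σ_q = LSB/√12 = 350.475 nV/3.4641 = 101.2 nV.

101.2 nV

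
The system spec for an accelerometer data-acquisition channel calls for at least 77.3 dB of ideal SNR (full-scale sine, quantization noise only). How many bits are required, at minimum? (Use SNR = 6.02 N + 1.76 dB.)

13 bits

Solving 6.02 N ≥ 77.3 − 1.76: N ≥ 12.548. Round up → N = 13.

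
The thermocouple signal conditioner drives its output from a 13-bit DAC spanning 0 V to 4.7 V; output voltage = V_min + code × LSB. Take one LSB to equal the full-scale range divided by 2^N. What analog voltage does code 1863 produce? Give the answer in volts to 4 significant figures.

Span = 4.7 V. LSB = 4.7 V / 2^13.
V_out = V_min + code × LSB = 0 V + 1863 × 4.7 V / 8192
      = 0 + 1.06886 = 1.06886 V.

1.069 V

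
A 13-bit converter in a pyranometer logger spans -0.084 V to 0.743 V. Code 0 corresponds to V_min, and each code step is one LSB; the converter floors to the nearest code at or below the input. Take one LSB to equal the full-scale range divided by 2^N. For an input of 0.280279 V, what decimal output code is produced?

Span: 0.743 V − (-0.084 V) = 0.827 V. LSB = 0.827 V / 2^13 ≈ 101.0 µV.
code = ⌊(V_in − V_min)/LSB⌋ = ⌊(V_in − V_min) × 2^13 / range⌋
     = ⌊(0.280279 − (-0.084)) × 8192 / 0.827⌋ = ⌊0.364279 × 8192/0.827⌋
     = ⌊3608.432⌋ = 3608.

3608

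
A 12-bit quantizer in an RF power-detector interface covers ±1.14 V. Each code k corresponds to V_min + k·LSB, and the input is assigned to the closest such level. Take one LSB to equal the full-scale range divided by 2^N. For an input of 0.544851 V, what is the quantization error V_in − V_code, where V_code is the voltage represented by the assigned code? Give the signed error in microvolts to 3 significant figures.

−100 µV

Range = 1.14 − (-1.14) = 2.28 V. LSB = 2.28 V / 2^12 ≈ 0.5566 mV.
(V_in − V_min)/LSB = (0.544851 − (-1.14)) × 4096/2.28 = 3026.8200 → nearest code k = 3027.
V_code = -1.14 + (3027/4096) × 2.28 = 0.5449511719 V.
V_in − V_code = 0.544851 − (0.5449511719) = −100 µV.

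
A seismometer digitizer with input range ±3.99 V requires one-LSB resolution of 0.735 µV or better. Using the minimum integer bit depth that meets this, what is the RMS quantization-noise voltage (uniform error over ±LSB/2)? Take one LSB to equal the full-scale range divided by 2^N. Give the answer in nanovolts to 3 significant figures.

137 nV

Full-scale range = 3.99 V − (-3.99 V) = 7.98 V.
7.98 V / 0.735 µV = 1.086e7. Since 2^23 = 8388608 and 2^24 = 16777216, N = 24.
One LSB is 7.98 V / 16777216 = 475.65 nV.
σ_q = LSB/√12 = 475.65 nV/3.4641 = 137 nV.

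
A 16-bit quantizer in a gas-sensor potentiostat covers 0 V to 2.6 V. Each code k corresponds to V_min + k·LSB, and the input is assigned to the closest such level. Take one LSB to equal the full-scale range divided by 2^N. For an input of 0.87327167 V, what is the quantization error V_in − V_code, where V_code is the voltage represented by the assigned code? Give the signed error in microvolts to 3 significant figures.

V_FS = 2.6 V. LSB = 2.6 V / 2^16 ≈ 39.67 µV.
(0.87327167 − (0)) / LSB = 0.87327167 × 65536/2.6 = 22011.8201. Nearest integer: k = 22012.
V_code = V_min + k × range/2^16 = 0 + 22012 × 2.6/65536 = 0.87327880859 V.
Error = V_in − V_code = 0.87327167 − (0.87327880859) = −7.14 µV.

−7.14 µV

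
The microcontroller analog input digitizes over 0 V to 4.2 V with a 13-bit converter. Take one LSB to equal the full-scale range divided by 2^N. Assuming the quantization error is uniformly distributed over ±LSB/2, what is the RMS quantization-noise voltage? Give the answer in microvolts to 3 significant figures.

Range is 4.2 V.
One LSB is 4.2 V / 8192 = 0.51270 mV.
V_rms = LSB/√12 = 0.51270 mV / √12 = 148 µV.

148 µV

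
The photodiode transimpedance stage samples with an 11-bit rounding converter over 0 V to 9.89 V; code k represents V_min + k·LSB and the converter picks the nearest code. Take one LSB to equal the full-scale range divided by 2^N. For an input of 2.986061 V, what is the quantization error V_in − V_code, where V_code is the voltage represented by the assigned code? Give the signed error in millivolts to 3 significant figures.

Full-scale range = 9.89 V. LSB = 9.89 V / 2^11 ≈ 4.829 mV.
(2.986061 − (0)) / LSB = 2.986061 × 2048/9.89 = 618.3471. Nearest integer: k = 618.
V_code = V_min + k × range/2^11 = 0 + 618 × 9.89/2048 = 2.984384766 V.
Error = V_in − V_code = 2.986061 − (2.984384766) = +1.68 mV.

+1.68 mV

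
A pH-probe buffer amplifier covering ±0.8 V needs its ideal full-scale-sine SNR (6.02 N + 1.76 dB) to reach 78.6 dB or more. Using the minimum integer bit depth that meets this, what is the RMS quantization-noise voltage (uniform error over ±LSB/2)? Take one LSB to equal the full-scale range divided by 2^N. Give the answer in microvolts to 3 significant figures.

56.4 µV

Span: 0.8 V − (-0.8 V) = 1.6 V.
N ≥ (78.6 − 1.76)/6.02 = 12.764 → N_min = 13.
One LSB is 1.6 V / 8192 = 195.31 µV.
V_rms = LSB/√12 = 56.4 µV.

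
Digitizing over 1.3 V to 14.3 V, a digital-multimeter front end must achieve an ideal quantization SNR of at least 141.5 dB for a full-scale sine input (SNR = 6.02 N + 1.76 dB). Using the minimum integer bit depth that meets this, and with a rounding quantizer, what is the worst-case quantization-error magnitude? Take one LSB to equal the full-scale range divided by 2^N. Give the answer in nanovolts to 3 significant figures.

387 nV

Range = 14.3 − (1.3) = 13 V.
N ≥ (141.5 − 1.76)/6.02 = 23.213 → N_min = 24.
LSB = 13 V / 2^24 = 0.77486 µV.
|e|_max = LSB/2 = 387 nV.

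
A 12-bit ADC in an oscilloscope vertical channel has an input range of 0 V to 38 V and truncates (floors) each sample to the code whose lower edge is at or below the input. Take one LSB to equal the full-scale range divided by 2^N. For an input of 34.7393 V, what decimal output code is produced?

Full-scale range = 38 V. LSB = 38 V / 2^12 ≈ 9.277 mV.
(V_in − V_min) × 2^12/range = (34.7393 − (0)) × 4096/38 = 3744.531.
Floor → code = 3744.

3744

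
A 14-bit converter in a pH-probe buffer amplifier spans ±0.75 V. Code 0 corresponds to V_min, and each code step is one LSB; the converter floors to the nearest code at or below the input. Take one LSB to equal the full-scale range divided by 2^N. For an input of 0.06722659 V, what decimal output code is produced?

The full-scale span is 0.75 − (-0.75) = 1.5 V. LSB = 1.5 V / 2^14 ≈ 91.55 µV.
(V_in − V_min) × 2^14/range = (0.06722659 − (-0.75)) × 16384/1.5 = 8926.294.
Floor → code = 8926.

8926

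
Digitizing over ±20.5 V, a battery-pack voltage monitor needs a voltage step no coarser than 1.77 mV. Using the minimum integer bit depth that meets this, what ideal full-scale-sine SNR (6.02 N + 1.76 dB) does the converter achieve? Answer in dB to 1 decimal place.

92.1 dB

The full-scale span is 20.5 − (-20.5) = 41 V.
Required number of levels: 41/1.77 mV = 23164; smallest N with 2^N ≥ that is 15.
6.02(15) + 1.76 = 92.06 dB.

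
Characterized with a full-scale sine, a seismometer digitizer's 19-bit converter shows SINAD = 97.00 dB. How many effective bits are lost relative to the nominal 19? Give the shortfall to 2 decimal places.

Effective bits = (97.00 − 1.76)/6.02 = 15.8206.
Lost resolution: 19 − 15.8206 = 3.1794 bits.

3.18 bits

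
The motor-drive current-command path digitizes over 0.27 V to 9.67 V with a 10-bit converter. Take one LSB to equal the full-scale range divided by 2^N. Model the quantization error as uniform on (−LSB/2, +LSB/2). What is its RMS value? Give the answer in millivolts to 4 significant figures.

Span: 9.67 V − (0.27 V) = 9.4 V.
LSB = 9.4 V / 2^10 = 9.17969 mV.
V_rms = LSB/√12 = 9.17969 mV / √12 = 2.650 mV.

2.650 mV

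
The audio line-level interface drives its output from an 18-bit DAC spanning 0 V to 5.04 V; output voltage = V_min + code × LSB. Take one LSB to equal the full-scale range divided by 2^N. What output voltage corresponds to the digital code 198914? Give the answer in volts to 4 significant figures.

Full-scale range = 5.04 V. LSB = 5.04 V / 2^18.
V_out = 0 + 198914 × (5.04/262144) V
      = 0 + 3.82434 = 3.82434 V.

3.824 V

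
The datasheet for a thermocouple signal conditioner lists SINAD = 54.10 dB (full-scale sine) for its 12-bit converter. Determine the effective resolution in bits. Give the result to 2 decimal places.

Inverting SNR = 6.02 N + 1.76: N_eff = (54.10 − 1.76)/6.02 = 8.6944.

8.69 bits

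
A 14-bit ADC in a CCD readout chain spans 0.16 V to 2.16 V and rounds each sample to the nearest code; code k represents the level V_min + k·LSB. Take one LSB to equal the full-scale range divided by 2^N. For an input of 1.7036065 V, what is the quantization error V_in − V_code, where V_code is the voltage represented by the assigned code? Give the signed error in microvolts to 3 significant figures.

Range = 2.16 − (0.16) = 2 V. LSB = 2 V / 2^14 ≈ 122.1 µV.
Position in LSBs: (1.7036065 − (0.16)) × 16384/2 = 12645.2244; rounding gives k = 12645.
V_code = 0.16 + (12645/16384) × 2 = 1.7035791016 V.
V_in − V_code = 1.7036065 − (1.7035791016) = +27.4 µV.

+27.4 µV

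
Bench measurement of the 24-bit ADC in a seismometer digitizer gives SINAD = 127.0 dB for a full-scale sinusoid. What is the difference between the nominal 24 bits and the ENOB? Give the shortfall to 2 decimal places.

ENOB = (SINAD − 1.76)/6.02 = (127.0 − 1.76)/6.02 = 20.8040 bits.
Shortfall = 24 − 20.8040 = 3.1960 bits.

3.20 bits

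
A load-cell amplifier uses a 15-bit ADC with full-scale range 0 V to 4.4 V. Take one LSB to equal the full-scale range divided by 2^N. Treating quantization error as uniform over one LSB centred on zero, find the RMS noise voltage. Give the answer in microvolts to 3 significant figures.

38.8 µV

Range is 4.4 V.
One LSB is 4.4 V / 32768 = 134.28 µV.
RMS of a uniform error over width LSB is LSB/√12 = 38.8 µV.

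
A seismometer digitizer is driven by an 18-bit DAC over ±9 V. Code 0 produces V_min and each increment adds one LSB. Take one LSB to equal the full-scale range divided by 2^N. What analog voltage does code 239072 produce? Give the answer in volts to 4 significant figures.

Full-scale range = 9 V − (-9 V) = 18 V. LSB = 18 V / 2^18.
Output = V_min + (239072/262144) × range = -9 + 0.911987 × 18 V
      = -9 + 16.4158 = 7.41577 V.

7.416 V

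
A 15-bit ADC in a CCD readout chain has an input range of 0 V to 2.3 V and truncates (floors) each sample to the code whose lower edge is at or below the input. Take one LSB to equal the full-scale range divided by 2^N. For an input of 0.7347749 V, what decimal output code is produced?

10468

Span = 2.3 V. LSB = 2.3 V / 2^15 ≈ 70.19 µV.
code = ⌊(V_in − V_min)/LSB⌋ = ⌊(V_in − V_min) × 2^15 / range⌋
     = ⌊(0.7347749 − (0)) × 32768 / 2.3⌋ = ⌊0.7347749 × 32768/2.3⌋
     = ⌊10468.306⌋ = 10468.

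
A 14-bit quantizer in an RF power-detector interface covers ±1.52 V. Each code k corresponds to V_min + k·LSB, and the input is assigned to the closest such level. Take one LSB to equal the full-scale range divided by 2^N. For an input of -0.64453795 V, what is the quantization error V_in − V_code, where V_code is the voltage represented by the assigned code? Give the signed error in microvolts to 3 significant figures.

Span: 1.52 V − (-1.52 V) = 3.04 V. LSB = 3.04 V / 2^14 ≈ 185.5 µV.
(-0.64453795 − (-1.52)) / LSB = 0.87546205 × 16384/3.04 = 4718.2797. Nearest integer: k = 4718.
V_code = V_min + k × range/2^14 = -1.52 + 4718 × 3.04/16384 = -0.64458984375 V.
e = -0.64453795 − (-0.64458984375) = +51.9 µV.

+51.9 µV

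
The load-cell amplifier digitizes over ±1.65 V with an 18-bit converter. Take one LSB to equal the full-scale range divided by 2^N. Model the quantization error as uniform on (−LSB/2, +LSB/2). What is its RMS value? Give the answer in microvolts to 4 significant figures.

3.634 µV

Range = 1.65 − (-1.65) = 3.3 V.
LSB = 3.3 V ÷ 2^18 = 3.3/262144 V = 12.5885 µV.
For a uniform distribution on [−LSB/2, +LSB/2], V_rms = LSB/√12 = 12.5885 µV/3.4641 = 3.634 µV.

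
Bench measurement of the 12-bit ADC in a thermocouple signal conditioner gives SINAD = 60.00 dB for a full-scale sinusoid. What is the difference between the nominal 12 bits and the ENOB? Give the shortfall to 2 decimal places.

N_eff = (60.00 − 1.76)/6.02 = 9.6744 bits.
12 − 9.6744 = 2.33 bits below nominal.

2.33 bits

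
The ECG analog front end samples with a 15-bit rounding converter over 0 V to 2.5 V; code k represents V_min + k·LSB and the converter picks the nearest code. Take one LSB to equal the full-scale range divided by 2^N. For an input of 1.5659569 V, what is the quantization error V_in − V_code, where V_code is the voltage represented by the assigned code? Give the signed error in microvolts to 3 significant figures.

Full-scale range = 2.5 V. LSB = 2.5 V / 2^15 ≈ 76.29 µV.
(1.5659569 − (0)) / LSB = 1.5659569 × 32768/2.5 = 20525.3103. Nearest integer: k = 20525.
V_code = 0 + (20525/32768) × 2.5 = 1.5659332275 V.
e = 1.5659569 − (1.5659332275) = +23.7 µV.

+23.7 µV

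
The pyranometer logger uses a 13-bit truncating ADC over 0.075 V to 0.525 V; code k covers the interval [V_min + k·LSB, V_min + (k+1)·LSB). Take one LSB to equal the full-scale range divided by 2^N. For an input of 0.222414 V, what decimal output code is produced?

2683

Range = 0.525 − (0.075) = 0.45 V. LSB = 0.45 V / 2^13 ≈ 54.93 µV.
V_in − V_min = 0.222414 − (0.075) = 0.147414 V.
Divide by LSB: 0.147414 × 8192/0.45 = 2683.5900.
Truncating gives code 2683.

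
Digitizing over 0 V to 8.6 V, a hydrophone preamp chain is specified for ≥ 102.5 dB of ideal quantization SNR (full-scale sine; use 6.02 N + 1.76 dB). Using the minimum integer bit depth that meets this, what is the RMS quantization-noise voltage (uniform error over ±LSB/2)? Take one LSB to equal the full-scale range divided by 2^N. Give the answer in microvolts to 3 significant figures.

18.9 µV

Full-scale range = 8.6 V.
Solving 6.02 N ≥ 102.5 − 1.76: N ≥ 16.734. Round up → N = 17.
One LSB is 8.6 V / 131072 = 65.613 µV.
σ_q = LSB/√12 = 65.613 µV/3.4641 = 18.9 µV.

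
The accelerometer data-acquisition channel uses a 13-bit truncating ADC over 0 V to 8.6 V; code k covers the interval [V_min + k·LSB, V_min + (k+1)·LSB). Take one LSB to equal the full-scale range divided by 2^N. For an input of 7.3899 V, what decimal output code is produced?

Full-scale range = 8.6 V. LSB = 8.6 V / 2^13 ≈ 1.050 mV.
(V_in − V_min) × 2^13/range = (7.3899 − (0)) × 8192/8.6 = 7039.309.
Floor → code = 7039.

7039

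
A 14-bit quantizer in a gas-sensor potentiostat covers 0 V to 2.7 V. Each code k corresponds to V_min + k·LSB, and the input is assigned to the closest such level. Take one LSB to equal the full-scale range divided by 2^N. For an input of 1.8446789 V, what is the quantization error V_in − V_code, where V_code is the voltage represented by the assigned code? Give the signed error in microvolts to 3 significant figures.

Full-scale range = 2.7 V. LSB = 2.7 V / 2^14 ≈ 164.8 µV.
(V_in − V_min)/LSB = (1.8446789 − (0)) × 16384/2.7 = 11193.7849 → nearest code k = 11194.
Reconstructed level: 0 + 11194 × 2.7/16384 V = 1.8447143555 V.
e = 1.8446789 − (1.8447143555) = −35.5 µV.

−35.5 µV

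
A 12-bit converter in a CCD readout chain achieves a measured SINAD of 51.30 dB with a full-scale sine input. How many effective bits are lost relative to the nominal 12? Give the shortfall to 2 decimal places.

Effective bits = (51.30 − 1.76)/6.02 = 8.2292.
Lost resolution: 12 − 8.2292 = 3.7708 bits.

3.77 bits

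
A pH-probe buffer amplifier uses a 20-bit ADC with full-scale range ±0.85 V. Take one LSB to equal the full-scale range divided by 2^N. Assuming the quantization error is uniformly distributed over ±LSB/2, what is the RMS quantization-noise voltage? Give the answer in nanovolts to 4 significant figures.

Full-scale range = 0.85 V − (-0.85 V) = 1.7 V.
Step size = 1.7/1048576 V = 1.62125 µV.
V_rms = LSB/√12 = 1.62125 µV / √12 = 468.0 nV.

468.0 nV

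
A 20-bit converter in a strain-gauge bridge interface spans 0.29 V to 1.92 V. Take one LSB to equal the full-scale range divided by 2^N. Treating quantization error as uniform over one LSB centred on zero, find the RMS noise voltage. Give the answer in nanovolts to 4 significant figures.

448.7 nV

The full-scale span is 1.92 − (0.29) = 1.63 V.
LSB = 1.63 V / 2^20 = 1.55449 µV.
V_rms = LSB/√12 = 1.55449 µV / √12 = 448.7 nV.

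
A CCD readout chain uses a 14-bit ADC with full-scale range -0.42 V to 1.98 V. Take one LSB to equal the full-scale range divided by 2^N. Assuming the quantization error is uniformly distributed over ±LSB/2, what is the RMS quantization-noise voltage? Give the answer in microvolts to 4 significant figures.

Span: 1.98 V − (-0.42 V) = 2.4 V.
One LSB is 2.4 V / 16384 = 146.484 µV.
RMS of a uniform error over width LSB is LSB/√12 = 42.29 µV.

42.29 µV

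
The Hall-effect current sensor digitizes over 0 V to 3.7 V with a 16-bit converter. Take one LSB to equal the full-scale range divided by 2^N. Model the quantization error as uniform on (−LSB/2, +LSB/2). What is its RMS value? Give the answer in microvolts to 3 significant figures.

16.3 µV

Range is 3.7 V.
LSB = 3.7 V ÷ 2^16 = 3.7/65536 V = 56.458 µV.
RMS of a uniform error over width LSB is LSB/√12 = 16.3 µV.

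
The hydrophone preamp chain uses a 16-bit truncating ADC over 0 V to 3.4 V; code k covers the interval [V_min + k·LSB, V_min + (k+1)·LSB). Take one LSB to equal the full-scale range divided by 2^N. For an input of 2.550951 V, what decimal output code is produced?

49170

Span = 3.4 V. LSB = 3.4 V / 2^16 ≈ 51.88 µV.
(V_in − V_min) × 2^16/range = (2.550951 − (0)) × 65536/3.4 = 49170.331.
Floor → code = 49170.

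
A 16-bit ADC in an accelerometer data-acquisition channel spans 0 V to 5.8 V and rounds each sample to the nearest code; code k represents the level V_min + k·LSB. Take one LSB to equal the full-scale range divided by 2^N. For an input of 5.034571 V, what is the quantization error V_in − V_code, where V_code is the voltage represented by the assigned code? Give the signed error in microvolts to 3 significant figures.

+15.9 µV

V_FS = 5.8 V. LSB = 5.8 V / 2^16 ≈ 88.50 µV.
(5.034571 − (0)) / LSB = 5.034571 × 65536/5.8 = 56887.1802. Nearest integer: k = 56887.
Reconstructed level: 0 + 56887 × 5.8/65536 V = 5.0345550537 V.
e = 5.034571 − (5.0345550537) = +15.9 µV.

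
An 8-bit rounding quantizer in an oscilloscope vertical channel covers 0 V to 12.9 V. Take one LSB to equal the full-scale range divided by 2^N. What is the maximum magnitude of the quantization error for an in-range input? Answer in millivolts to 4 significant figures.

25.20 mV

Range is 12.9 V.
One LSB is 12.9 V / 256 = 50.3906 mV.
Worst-case error for round-to-nearest is half an LSB: 25.20 mV.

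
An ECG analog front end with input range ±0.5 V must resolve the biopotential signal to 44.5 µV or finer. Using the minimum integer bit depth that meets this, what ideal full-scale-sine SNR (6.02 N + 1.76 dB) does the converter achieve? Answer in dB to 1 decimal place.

92.1 dB

Range = 0.5 − (-0.5) = 1 V.
Levels needed ≥ 1/44.5 µV = 22470. 2^15 = 32768 suffices, so N_min = 15.
6.02(15) + 1.76 = 92.06 dB.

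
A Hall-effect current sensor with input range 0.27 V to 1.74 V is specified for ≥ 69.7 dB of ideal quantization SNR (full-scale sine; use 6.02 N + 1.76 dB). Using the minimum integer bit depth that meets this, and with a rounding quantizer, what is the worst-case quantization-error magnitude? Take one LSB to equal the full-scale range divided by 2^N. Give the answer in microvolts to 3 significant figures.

Range = 1.74 − (0.27) = 1.47 V.
Required N = ⌈(69.7 − 1.76)/6.02⌉ = ⌈11.286⌉ = 12.
Step size = 1.47/4096 V = 358.89 µV.
Half an LSB is 179 µV.

179 µV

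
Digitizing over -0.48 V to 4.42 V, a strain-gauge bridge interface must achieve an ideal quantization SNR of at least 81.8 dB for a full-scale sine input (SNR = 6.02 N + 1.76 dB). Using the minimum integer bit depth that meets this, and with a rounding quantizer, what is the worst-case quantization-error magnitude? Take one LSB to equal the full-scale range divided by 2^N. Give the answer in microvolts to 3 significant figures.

Full-scale range = 4.42 V − (-0.48 V) = 4.9 V.
Required N = ⌈(81.8 − 1.76)/6.02⌉ = ⌈13.296⌉ = 14.
LSB = 4.9 V / 2^14 = 299.07 µV.
Max error for round-to-nearest is LSB/2 = 150 µV.

150 µV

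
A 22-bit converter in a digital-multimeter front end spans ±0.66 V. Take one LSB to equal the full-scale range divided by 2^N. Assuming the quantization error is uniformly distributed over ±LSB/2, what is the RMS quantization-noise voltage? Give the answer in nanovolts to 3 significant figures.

Span: 0.66 V − (-0.66 V) = 1.32 V.
LSB = 1.32 V / 2^22 = 314.71 nV.
V_rms = LSB/√12 = 314.71 nV / √12 = 90.8 nV.

90.8 nV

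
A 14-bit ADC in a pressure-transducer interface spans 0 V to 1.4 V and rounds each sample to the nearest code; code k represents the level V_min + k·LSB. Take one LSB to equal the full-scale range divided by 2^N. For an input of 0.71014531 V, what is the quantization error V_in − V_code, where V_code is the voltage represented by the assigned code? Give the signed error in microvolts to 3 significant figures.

Span = 1.4 V. LSB = 1.4 V / 2^14 ≈ 85.45 µV.
(V_in − V_min)/LSB = (0.71014531 − (0)) × 16384/1.4 = 8310.7291 → nearest code k = 8311.
V_code = V_min + k × range/2^14 = 0 + 8311 × 1.4/16384 = 0.71016845703 V.
V_in − V_code = 0.71014531 − (0.71016845703) = −23.1 µV.

−23.1 µV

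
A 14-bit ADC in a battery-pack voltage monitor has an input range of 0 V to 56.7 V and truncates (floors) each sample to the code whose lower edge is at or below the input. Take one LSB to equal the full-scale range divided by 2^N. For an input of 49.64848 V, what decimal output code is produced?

14346

Span = 56.7 V. LSB = 56.7 V / 2^14 ≈ 3.461 mV.
V_in − V_min = 49.64848 − (0) = 49.64848 V.
Divide by LSB: 49.64848 × 16384/56.7 = 14346.3968.
Truncating gives code 14346.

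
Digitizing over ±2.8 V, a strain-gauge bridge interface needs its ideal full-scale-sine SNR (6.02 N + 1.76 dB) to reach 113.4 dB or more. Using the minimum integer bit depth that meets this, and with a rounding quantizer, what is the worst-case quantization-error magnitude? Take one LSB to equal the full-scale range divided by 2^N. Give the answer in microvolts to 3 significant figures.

5.34 µV

Range = 2.8 − (-2.8) = 5.6 V.
6.02 N + 1.76 ≥ 113.4 gives N ≥ 18.545, so the minimum integer is 19.
LSB = 5.6 V / 2^19 = 10.681 µV.
|e|_max = LSB/2 = 5.34 µV.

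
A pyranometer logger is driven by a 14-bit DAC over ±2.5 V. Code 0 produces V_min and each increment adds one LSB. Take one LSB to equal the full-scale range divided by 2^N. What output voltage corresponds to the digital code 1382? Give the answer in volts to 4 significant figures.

-2.078 V

Span: 2.5 V − (-2.5 V) = 5 V. LSB = 5 V / 2^14.
V_out = V_min + code × LSB = -2.5 V + 1382 × 5 V / 16384
      = -2.5 + 0.421753 = -2.07825 V.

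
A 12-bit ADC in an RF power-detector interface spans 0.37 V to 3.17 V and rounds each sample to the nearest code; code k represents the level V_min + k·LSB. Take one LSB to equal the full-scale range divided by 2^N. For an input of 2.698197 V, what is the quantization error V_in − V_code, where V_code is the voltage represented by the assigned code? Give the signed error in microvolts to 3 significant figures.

Range = 3.17 − (0.37) = 2.8 V. LSB = 2.8 V / 2^12 ≈ 0.6836 mV.
(2.698197 − (0.37)) / LSB = 2.328197 × 4096/2.8 = 3405.8196. Nearest integer: k = 3406.
Reconstructed level: 0.37 + 3406 × 2.8/4096 V = 2.698320313 V.
V_in − V_code = 2.698197 − (2.698320313) = −123 µV.

−123 µV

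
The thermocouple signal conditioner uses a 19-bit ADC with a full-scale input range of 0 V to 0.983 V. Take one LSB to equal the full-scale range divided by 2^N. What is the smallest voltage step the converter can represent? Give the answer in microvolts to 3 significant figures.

Range is 0.983 V.
2^19 = 524288 levels.
LSB = 0.983 V / 2^19 = 1.87 µV.

1.87 µV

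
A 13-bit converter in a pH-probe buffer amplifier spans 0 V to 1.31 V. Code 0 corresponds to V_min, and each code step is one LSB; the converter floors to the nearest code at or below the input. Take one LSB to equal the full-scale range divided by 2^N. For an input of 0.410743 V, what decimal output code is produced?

2568

Span = 1.31 V. LSB = 1.31 V / 2^13 ≈ 159.9 µV.
(V_in − V_min) × 2^13/range = (0.410743 − (0)) × 8192/1.31 = 2568.555.
Floor → code = 2568.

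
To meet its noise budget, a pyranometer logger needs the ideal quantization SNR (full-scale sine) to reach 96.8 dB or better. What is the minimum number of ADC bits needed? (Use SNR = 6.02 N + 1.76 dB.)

N ≥ (96.8 − 1.76)/6.02 = 15.787 → N_min = 16.

16 bits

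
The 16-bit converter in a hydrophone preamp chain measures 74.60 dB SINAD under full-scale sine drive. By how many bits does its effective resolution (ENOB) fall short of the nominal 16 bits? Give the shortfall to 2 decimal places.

N_eff = (74.60 − 1.76)/6.02 = 12.0997 bits.
Shortfall = 16 − 12.0997 = 3.9003 bits.

3.90 bits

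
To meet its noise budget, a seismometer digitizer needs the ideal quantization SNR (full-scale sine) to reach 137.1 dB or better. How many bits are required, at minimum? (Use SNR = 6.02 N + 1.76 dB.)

23 bits

N ≥ (137.1 − 1.76)/6.02 = 22.482 → N_min = 23.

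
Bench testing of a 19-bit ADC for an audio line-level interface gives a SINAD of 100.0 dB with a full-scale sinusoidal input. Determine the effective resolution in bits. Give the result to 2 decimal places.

16.32 bits

ENOB = (SINAD − 1.76) / 6.02 = (100.0 − 1.76) / 6.02 = 98.24 / 6.02 = 16.3189.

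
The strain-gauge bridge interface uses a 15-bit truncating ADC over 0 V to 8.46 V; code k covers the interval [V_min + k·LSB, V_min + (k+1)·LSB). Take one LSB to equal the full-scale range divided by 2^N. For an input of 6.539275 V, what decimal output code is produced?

Range is 8.46 V. LSB = 8.46 V / 2^15 ≈ 258.2 µV.
code = ⌊(V_in − V_min)/LSB⌋ = ⌊(V_in − V_min) × 2^15 / range⌋
     = ⌊(6.539275 − (0)) × 32768 / 8.46⌋ = ⌊6.539275 × 32768/8.46⌋
     = ⌊25328.483⌋ = 25328.

25328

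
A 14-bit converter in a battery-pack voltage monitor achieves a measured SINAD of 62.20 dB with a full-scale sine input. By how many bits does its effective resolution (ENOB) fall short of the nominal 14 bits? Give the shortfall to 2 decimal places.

ENOB = (SINAD − 1.76)/6.02 = (62.20 − 1.76)/6.02 = 10.0399 bits.
14 − 10.0399 = 3.96 bits below nominal.

3.96 bits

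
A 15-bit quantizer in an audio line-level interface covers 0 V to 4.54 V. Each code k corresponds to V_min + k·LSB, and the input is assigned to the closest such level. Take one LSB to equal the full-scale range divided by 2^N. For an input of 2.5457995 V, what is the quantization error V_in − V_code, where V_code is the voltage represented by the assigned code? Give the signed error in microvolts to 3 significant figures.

−53.2 µV

Full-scale range = 4.54 V. LSB = 4.54 V / 2^15 ≈ 138.5 µV.
Position in LSBs: (2.5457995 − (0)) × 32768/4.54 = 18374.6163; rounding gives k = 18375.
V_code = V_min + k × range/2^15 = 0 + 18375 × 4.54/32768 = 2.5458526611 V.
V_in − V_code = 2.5457995 − (2.5458526611) = −53.2 µV.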